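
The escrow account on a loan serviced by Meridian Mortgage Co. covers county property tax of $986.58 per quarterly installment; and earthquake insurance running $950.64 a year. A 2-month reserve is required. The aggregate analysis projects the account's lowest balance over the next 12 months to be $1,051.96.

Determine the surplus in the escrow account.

County property tax — $986.58 × 4 = $3,946.32
Earthquake insurance — $950.64
Annual escrow total = $4,896.96
Per month = $4,896.96 / 12 = $408.08
Required reserve = 2 × $408.08 = $816.16
Excess over cushion: $1,051.96 − $816.16 = $235.80

$235.80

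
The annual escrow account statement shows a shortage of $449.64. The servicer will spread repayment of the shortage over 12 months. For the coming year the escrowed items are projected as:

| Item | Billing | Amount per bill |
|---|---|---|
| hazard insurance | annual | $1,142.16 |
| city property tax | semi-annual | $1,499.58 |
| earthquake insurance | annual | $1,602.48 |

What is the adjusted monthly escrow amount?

$516.12

Hazard insurance: $1,142.16/yr
City property tax: $1,499.58 × 2 = $2,999.16/yr
Earthquake insurance: $1,602.48/yr
Annual escrow total = $5,743.80
Per month = $5,743.80 / 12 = $478.65
Shortage per month = $449.64 / 12 = $37.47
New monthly escrow = $478.65 + $37.47 = $516.12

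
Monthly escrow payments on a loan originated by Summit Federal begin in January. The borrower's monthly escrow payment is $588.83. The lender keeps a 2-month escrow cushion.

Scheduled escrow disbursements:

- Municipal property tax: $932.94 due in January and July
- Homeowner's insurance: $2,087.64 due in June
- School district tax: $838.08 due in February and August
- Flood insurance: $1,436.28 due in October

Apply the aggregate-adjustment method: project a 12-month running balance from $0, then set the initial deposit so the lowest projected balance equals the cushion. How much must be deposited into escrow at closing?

Cushion = 2 × $588.83 = $1,177.66
Trial balance (start $0, +$588.83 each month, − disbursements):
  Jan: +$588.83 − $932.94 → -$344.11
  Feb: +$588.83 − $838.08 → -$593.36
  Mar: +$588.83 → -$4.53
  Apr: +$588.83 → $584.30
  May: +$588.83 → $1,173.13
  Jun: +$588.83 − $2,087.64 → -$325.68
  Jul: +$588.83 − $932.94 → -$669.79
  Aug: +$588.83 − $838.08 → -$919.04
  Sep: +$588.83 → -$330.21
  Oct: +$588.83 − $1,436.28 → -$1,177.66
  Nov: +$588.83 → -$588.83
  Dec: +$588.83 → $0.00
Lowest trial balance = -$1,177.66 (Oct)
Initial deposit = cushion − low point = $1,177.66 − (-$1,177.66) = $2,355.32

$2,355.32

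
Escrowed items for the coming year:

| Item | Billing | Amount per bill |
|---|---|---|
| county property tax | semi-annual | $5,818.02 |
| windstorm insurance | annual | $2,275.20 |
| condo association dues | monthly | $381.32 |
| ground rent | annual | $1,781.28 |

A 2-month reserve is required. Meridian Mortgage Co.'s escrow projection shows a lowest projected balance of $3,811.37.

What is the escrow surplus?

$433.31

County property tax — $5,818.02 × 2 = $11,636.04/yr
Windstorm insurance — $2,275.20/yr
Condo association dues — $381.32 × 12 = $4,575.84/yr
Ground rent — $1,781.28/yr
Total annual escrow = $11,636.04 + $2,275.20 + $4,575.84 + $1,781.28 = $20,268.36
Base monthly escrow = $20,268.36 ÷ 12 = $1,689.03
Cushion = 2 × $1,689.03 = $3,378.06
Excess over cushion: $3,811.37 − $3,378.06 = $433.31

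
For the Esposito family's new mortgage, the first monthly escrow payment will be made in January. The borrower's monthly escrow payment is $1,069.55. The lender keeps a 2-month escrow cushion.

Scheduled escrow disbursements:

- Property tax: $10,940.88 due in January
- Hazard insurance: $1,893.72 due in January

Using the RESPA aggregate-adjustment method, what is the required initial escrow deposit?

Cushion = 2 × $1,069.55 = $2,139.10
Trial balance (start $0, +$1,069.55 each month, − disbursements):
  Jan: +$1,069.55 − $12,834.60 → -$11,765.05
  Feb: +$1,069.55 → -$10,695.50
  Mar: +$1,069.55 → -$9,625.95
  Apr: +$1,069.55 → -$8,556.40
  May: +$1,069.55 → -$7,486.85
  Jun: +$1,069.55 → -$6,417.30
  Jul: +$1,069.55 → -$5,347.75
  Aug: +$1,069.55 → -$4,278.20
  Sep: +$1,069.55 → -$3,208.65
  Oct: +$1,069.55 → -$2,139.10
  Nov: +$1,069.55 → -$1,069.55
  Dec: +$1,069.55 → $0.00
Lowest trial balance = -$11,765.05 (Jan)
Initial deposit = cushion − low point = $2,139.10 − (-$11,765.05) = $13,904.15

$13,904.15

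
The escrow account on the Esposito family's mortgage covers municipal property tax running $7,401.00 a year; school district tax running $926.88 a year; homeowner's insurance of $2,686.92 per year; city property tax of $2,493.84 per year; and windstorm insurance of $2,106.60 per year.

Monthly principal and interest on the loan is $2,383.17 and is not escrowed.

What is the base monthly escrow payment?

Municipal property tax — $7,401.00 annually
School district tax — $926.88 annually
Homeowner's insurance — $2,686.92 annually
City property tax — $2,493.84 annually
Windstorm insurance — $2,106.60 annually
Total per year = $7,401.00 + $926.88 + $2,686.92 + $2,493.84 + $2,106.60 = $15,615.24
Per month = $15,615.24 ÷ 12 = $1,301.27

$1,301.27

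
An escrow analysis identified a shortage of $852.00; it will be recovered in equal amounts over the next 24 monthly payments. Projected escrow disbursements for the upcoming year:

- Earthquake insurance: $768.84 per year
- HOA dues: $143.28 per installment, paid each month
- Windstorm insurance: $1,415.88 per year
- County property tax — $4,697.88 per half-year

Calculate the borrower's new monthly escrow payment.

$1,143.82

Earthquake insurance = $768.84/yr
HOA dues = $143.28 × 12 = $1,719.36/yr
Windstorm insurance = $1,415.88/yr
County property tax = $4,697.88 × 2 = $9,395.76/yr
Total annual escrow = $768.84 + $1,719.36 + $1,415.88 + $9,395.76 = $13,299.84
Base monthly escrow = $13,299.84 / 12 = $1,108.32
Shortage spread = $852.00 ÷ 24 = $35.50/mo
New monthly escrow = $1,108.32 + $35.50 = $1,143.82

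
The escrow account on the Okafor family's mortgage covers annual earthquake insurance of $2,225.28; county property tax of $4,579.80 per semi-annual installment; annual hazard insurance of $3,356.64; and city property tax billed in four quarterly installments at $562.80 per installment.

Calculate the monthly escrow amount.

$1,416.06

Earthquake insurance = $2,225.28 per year
County property tax = $4,579.80 × 2 = $9,159.60 per year
Hazard insurance = $3,356.64 per year
City property tax = $562.80 × 4 = $2,251.20 per year
Annual escrow total = $2,225.28 + $9,159.60 + $3,356.64 + $2,251.20 = $16,992.72
Per month = $16,992.72 ÷ 12 = $1,416.06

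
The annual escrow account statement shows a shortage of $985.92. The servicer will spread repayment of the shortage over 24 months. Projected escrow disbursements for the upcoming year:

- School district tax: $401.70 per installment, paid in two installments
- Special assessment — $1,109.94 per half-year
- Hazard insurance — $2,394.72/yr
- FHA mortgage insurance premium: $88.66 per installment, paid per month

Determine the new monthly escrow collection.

$581.24

School district tax: $401.70 × 2 = $803.40 annually
Special assessment: $1,109.94 × 2 = $2,219.88 annually
Hazard insurance: $2,394.72 annually
FHA mortgage insurance premium: $88.66 × 12 = $1,063.92 annually
Yearly total = $803.40 + $2,219.88 + $2,394.72 + $1,063.92 = $6,481.92
Monthly escrow = $6,481.92 / 12 = $540.16
Monthly shortage recovery: $985.92 ÷ 24 = $41.08
New monthly escrow = $540.16 + $41.08 = $581.24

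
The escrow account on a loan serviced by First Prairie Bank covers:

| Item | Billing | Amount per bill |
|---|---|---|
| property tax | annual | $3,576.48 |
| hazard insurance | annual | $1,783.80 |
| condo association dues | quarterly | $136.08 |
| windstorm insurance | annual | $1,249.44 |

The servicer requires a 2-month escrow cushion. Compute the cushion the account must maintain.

Property tax = $3,576.48/yr
Hazard insurance = $1,783.80/yr
Condo association dues = $136.08 × 4 = $544.32/yr
Windstorm insurance = $1,249.44/yr
Total per year = $3,576.48 + $1,783.80 + $544.32 + $1,249.44 = $7,154.04
Monthly = $7,154.04 ÷ 12 = $596.17
Cushion = 2 × $596.17 = $1,192.34

$1,192.34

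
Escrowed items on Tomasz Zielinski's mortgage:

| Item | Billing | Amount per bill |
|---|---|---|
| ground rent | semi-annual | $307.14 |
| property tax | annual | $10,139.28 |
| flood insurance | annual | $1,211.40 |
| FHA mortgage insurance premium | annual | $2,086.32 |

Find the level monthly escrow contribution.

Ground rent = $307.14 × 2 = $614.28 per year
Property tax = $10,139.28 per year
Flood insurance = $1,211.40 per year
FHA mortgage insurance premium = $2,086.32 per year
Combined annual = $614.28 + $10,139.28 + $1,211.40 + $2,086.32 = $14,051.28
Monthly = $14,051.28 ÷ 12 = $1,170.94

$1,170.94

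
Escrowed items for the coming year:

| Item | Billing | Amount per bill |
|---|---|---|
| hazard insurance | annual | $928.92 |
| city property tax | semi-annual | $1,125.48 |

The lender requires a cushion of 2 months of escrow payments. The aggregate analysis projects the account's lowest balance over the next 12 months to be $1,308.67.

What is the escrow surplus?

$778.69

Hazard insurance — $928.92
City property tax — $1,125.48 × 2 = $2,250.96
Combined annual = $928.92 + $2,250.96 = $3,179.88
Monthly escrow = $3,179.88 ÷ 12 = $264.99
Required cushion = 2 × $264.99 = $529.98
Surplus = $1,308.67 − $529.98 = $778.69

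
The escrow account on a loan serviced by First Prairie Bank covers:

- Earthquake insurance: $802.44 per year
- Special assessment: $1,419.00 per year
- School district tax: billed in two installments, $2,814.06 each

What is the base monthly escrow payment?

Earthquake insurance: $802.44 per year
Special assessment: $1,419.00 per year
School district tax: $2,814.06 × 2 = $5,628.12 per year
Combined annual = $7,849.56
Per month = $7,849.56 ÷ 12 = $654.13

$654.13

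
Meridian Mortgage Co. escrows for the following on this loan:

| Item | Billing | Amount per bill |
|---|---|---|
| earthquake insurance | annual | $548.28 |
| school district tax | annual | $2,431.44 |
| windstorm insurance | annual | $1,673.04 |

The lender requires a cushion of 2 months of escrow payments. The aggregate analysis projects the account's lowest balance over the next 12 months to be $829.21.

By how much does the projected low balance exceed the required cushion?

$53.75

Earthquake insurance: $548.28
School district tax: $2,431.44
Windstorm insurance: $1,673.04
Annual escrow total = $4,652.76
Base monthly escrow = $4,652.76 / 12 = $387.73
Required reserve = 2 × $387.73 = $775.46
Surplus = $829.21 − $775.46 = $53.75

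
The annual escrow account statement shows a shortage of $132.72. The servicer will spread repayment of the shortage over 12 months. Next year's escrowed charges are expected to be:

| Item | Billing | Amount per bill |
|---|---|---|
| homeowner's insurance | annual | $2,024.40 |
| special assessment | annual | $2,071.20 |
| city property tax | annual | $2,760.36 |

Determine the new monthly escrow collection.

Homeowner's insurance — $2,024.40/yr
Special assessment — $2,071.20/yr
City property tax — $2,760.36/yr
Total annual escrow = $6,855.96
Monthly = $6,855.96 / 12 = $571.33
Shortage spread = $132.72 ÷ 12 = $11.06/mo
Adjusted monthly = $571.33 + $11.06 = $582.39

$582.39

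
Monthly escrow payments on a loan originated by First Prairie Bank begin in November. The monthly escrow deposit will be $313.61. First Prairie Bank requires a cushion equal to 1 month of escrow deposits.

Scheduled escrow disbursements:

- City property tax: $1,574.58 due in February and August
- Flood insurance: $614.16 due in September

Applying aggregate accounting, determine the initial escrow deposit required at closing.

Cushion = 1 × $313.61 = $313.61
Trial balance (start $0, +$313.61 each month, − disbursements):
  Nov: +$313.61 → $313.61
  Dec: +$313.61 → $627.22
  Jan: +$313.61 → $940.83
  Feb: +$313.61 − $1,574.58 → -$320.14
  Mar: +$313.61 → -$6.53
  Apr: +$313.61 → $307.08
  May: +$313.61 → $620.69
  Jun: +$313.61 → $934.30
  Jul: +$313.61 → $1,247.91
  Aug: +$313.61 − $1,574.58 → -$13.06
  Sep: +$313.61 − $614.16 → -$313.61
  Oct: +$313.61 → $0.00
Lowest trial balance = -$320.14 (Feb)
Initial deposit = cushion − low point = $313.61 − (-$320.14) = $633.75

$633.75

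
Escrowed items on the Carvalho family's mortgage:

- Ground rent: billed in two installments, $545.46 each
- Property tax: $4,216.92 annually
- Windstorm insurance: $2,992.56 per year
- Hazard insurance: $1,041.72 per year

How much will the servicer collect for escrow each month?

Ground rent = $545.46 × 2 = $1,090.92
Property tax = $4,216.92
Windstorm insurance = $2,992.56
Hazard insurance = $1,041.72
Yearly total = $9,342.12
Per month = $9,342.12 / 12 = $778.51

$778.51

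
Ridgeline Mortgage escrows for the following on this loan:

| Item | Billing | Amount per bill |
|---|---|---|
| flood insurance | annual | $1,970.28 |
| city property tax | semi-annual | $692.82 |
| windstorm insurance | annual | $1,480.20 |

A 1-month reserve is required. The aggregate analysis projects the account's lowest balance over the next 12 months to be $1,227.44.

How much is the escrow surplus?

Flood insurance: $1,970.28 annually
City property tax: $692.82 × 2 = $1,385.64 annually
Windstorm insurance: $1,480.20 annually
Annual escrow total = $1,970.28 + $1,385.64 + $1,480.20 = $4,836.12
Base monthly escrow = $4,836.12 ÷ 12 = $403.01
Required reserve = 1 × $403.01 = $403.01
Excess over cushion: $1,227.44 − $403.01 = $824.43

$824.43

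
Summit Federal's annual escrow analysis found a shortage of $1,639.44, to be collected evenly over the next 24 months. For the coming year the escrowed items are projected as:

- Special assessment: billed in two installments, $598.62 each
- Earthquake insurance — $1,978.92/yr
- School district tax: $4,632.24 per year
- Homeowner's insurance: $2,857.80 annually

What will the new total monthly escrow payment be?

Special assessment: $598.62 × 2 = $1,197.24/yr
Earthquake insurance: $1,978.92/yr
School district tax: $4,632.24/yr
Homeowner's insurance: $2,857.80/yr
Yearly total = $1,197.24 + $1,978.92 + $4,632.24 + $2,857.80 = $10,666.20
Base monthly escrow = $10,666.20 / 12 = $888.85
Monthly shortage recovery: $1,639.44 / 24 = $68.31
Adjusted monthly = $888.85 + $68.31 = $957.16

$957.16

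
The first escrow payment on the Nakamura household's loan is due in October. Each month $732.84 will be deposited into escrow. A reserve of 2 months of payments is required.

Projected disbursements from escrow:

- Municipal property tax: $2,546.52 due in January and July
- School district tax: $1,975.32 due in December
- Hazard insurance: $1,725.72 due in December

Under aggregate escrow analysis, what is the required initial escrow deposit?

$4,781.88

Cushion = 2 × $732.84 = $1,465.68
Trial balance (start $0, +$732.84 each month, − disbursements):
  Oct: +$732.84 → $732.84
  Nov: +$732.84 → $1,465.68
  Dec: +$732.84 − $3,701.04 → -$1,502.52
  Jan: +$732.84 − $2,546.52 → -$3,316.20
  Feb: +$732.84 → -$2,583.36
  Mar: +$732.84 → -$1,850.52
  Apr: +$732.84 → -$1,117.68
  May: +$732.84 → -$384.84
  Jun: +$732.84 → $348.00
  Jul: +$732.84 − $2,546.52 → -$1,465.68
  Aug: +$732.84 → -$732.84
  Sep: +$732.84 → $0.00
Lowest trial balance = -$3,316.20 (Jan)
Initial deposit = cushion − low point = $1,465.68 − (-$3,316.20) = $4,781.88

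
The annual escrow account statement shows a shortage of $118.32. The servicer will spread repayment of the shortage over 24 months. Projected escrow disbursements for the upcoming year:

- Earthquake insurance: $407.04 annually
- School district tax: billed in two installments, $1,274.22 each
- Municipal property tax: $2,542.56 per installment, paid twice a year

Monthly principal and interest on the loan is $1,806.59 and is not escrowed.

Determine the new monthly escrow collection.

$674.98

Earthquake insurance: $407.04
School district tax: $1,274.22 × 2 = $2,548.44
Municipal property tax: $2,542.56 × 2 = $5,085.12
Annual escrow total = $407.04 + $2,548.44 + $5,085.12 = $8,040.60
Base monthly escrow = $8,040.60 ÷ 12 = $670.05
Shortage spread = $118.32 / 24 = $4.93/mo
New monthly escrow = $670.05 + $4.93 = $674.98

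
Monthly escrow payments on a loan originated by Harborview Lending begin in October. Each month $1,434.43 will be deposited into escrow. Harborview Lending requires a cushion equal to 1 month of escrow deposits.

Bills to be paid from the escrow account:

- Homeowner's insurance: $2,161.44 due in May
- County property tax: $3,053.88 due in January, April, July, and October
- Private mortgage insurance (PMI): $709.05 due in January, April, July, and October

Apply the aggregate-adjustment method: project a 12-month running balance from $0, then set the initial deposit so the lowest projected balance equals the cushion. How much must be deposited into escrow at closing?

Cushion = 1 × $1,434.43 = $1,434.43
Trial balance (start $0, +$1,434.43 each month, − disbursements):
  Oct: +$1,434.43 − $3,762.93 → -$2,328.50
  Nov: +$1,434.43 → -$894.07
  Dec: +$1,434.43 → $540.36
  Jan: +$1,434.43 − $3,762.93 → -$1,788.14
  Feb: +$1,434.43 → -$353.71
  Mar: +$1,434.43 → $1,080.72
  Apr: +$1,434.43 − $3,762.93 → -$1,247.78
  May: +$1,434.43 − $2,161.44 → -$1,974.79
  Jun: +$1,434.43 → -$540.36
  Jul: +$1,434.43 − $3,762.93 → -$2,868.86
  Aug: +$1,434.43 → -$1,434.43
  Sep: +$1,434.43 → $0.00
Lowest trial balance = -$2,868.86 (Jul)
Initial deposit = cushion − low point = $1,434.43 − (-$2,868.86) = $4,303.29

$4,303.29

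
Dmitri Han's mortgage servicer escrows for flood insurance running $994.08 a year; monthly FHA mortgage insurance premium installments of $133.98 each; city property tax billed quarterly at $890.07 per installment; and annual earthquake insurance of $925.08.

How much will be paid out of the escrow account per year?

Flood insurance: $994.08 annually
FHA mortgage insurance premium: $133.98 × 12 = $1,607.76 annually
City property tax: $890.07 × 4 = $3,560.28 annually
Earthquake insurance: $925.08 annually
Yearly total = $7,087.20

$7,087.20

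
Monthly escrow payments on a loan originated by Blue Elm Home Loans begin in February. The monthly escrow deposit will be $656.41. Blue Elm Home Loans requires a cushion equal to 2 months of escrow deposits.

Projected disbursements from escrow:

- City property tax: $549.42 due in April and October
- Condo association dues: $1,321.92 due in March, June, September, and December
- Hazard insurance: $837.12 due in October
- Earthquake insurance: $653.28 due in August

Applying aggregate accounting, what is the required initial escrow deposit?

$1,969.23

Cushion = 2 × $656.41 = $1,312.82
Trial balance (start $0, +$656.41 each month, − disbursements):
  Feb: +$656.41 → $656.41
  Mar: +$656.41 − $1,321.92 → -$9.10
  Apr: +$656.41 − $549.42 → $97.89
  May: +$656.41 → $754.30
  Jun: +$656.41 − $1,321.92 → $88.79
  Jul: +$656.41 → $745.20
  Aug: +$656.41 − $653.28 → $748.33
  Sep: +$656.41 − $1,321.92 → $82.82
  Oct: +$656.41 − $1,386.54 → -$647.31
  Nov: +$656.41 → $9.10
  Dec: +$656.41 − $1,321.92 → -$656.41
  Jan: +$656.41 → $0.00
Lowest trial balance = -$656.41 (Dec)
Initial deposit = cushion − low point = $1,312.82 − (-$656.41) = $1,969.23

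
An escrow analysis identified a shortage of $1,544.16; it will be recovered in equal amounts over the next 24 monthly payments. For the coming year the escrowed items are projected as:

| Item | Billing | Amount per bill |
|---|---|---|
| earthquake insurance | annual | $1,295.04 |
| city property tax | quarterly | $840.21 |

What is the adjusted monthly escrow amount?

Earthquake insurance — $1,295.04 per year
City property tax — $840.21 × 4 = $3,360.84 per year
Total annual escrow = $1,295.04 + $3,360.84 = $4,655.88
Base monthly escrow = $4,655.88 / 12 = $387.99
Shortage spread = $1,544.16 / 24 = $64.34/mo
Adjusted monthly = $387.99 + $64.34 = $452.33

$452.33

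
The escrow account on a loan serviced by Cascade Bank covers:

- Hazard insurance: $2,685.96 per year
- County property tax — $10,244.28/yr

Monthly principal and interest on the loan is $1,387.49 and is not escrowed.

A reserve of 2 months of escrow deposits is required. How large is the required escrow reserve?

Hazard insurance — $2,685.96 annually
County property tax — $10,244.28 annually
Yearly total = $12,930.24
Monthly escrow = $12,930.24 ÷ 12 = $1,077.52
Cushion = 2 × $1,077.52 = $2,155.04

$2,155.04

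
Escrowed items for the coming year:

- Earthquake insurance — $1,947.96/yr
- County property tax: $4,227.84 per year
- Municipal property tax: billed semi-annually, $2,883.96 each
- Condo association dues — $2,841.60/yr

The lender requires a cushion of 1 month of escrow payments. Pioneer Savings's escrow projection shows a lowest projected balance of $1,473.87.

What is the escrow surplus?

$241.76

Earthquake insurance — $1,947.96/yr
County property tax — $4,227.84/yr
Municipal property tax — $2,883.96 × 2 = $5,767.92/yr
Condo association dues — $2,841.60/yr
Annual escrow total = $14,785.32
Monthly escrow = $14,785.32 / 12 = $1,232.11
Cushion = 1 × $1,232.11 = $1,232.11
Surplus = $1,473.87 − $1,232.11 = $241.76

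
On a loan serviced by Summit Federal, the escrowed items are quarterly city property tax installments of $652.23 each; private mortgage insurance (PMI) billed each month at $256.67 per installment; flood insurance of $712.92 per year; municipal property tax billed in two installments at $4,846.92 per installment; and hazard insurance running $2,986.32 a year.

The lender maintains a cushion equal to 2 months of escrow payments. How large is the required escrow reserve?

City property tax — $652.23 × 4 = $2,608.92 per year
Private mortgage insurance (PMI) — $256.67 × 12 = $3,080.04 per year
Flood insurance — $712.92 per year
Municipal property tax — $4,846.92 × 2 = $9,693.84 per year
Hazard insurance — $2,986.32 per year
Yearly total = $2,608.92 + $3,080.04 + $712.92 + $9,693.84 + $2,986.32 = $19,082.04
Per month = $19,082.04 / 12 = $1,590.17
Reserve = 2 × $1,590.17 = $3,180.34

$3,180.34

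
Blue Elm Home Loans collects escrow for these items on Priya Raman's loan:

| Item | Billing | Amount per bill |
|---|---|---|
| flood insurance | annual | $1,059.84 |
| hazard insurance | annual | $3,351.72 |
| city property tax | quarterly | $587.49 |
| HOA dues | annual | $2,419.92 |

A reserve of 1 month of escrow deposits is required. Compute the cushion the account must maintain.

$765.12

Flood insurance = $1,059.84 per year
Hazard insurance = $3,351.72 per year
City property tax = $587.49 × 4 = $2,349.96 per year
HOA dues = $2,419.92 per year
Combined annual = $1,059.84 + $3,351.72 + $2,349.96 + $2,419.92 = $9,181.44
Per month = $9,181.44 / 12 = $765.12
Reserve = 1 × $765.12 = $765.12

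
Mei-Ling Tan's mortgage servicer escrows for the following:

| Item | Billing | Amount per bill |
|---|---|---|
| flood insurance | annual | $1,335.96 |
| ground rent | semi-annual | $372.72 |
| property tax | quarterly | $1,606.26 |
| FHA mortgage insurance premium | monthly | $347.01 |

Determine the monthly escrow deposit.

$1,055.88

Flood insurance: $1,335.96 per year
Ground rent: $372.72 × 2 = $745.44 per year
Property tax: $1,606.26 × 4 = $6,425.04 per year
FHA mortgage insurance premium: $347.01 × 12 = $4,164.12 per year
Annual escrow total = $12,670.56
Monthly escrow = $12,670.56 / 12 = $1,055.88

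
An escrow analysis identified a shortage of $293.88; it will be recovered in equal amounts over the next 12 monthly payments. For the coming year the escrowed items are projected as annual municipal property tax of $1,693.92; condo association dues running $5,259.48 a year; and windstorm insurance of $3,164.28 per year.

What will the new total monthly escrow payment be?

Municipal property tax: $1,693.92 annually
Condo association dues: $5,259.48 annually
Windstorm insurance: $3,164.28 annually
Total annual escrow = $1,693.92 + $5,259.48 + $3,164.28 = $10,117.68
Per month = $10,117.68 / 12 = $843.14
Monthly shortage recovery: $293.88 / 12 = $24.49
Adjusted monthly = $843.14 + $24.49 = $867.63

$867.63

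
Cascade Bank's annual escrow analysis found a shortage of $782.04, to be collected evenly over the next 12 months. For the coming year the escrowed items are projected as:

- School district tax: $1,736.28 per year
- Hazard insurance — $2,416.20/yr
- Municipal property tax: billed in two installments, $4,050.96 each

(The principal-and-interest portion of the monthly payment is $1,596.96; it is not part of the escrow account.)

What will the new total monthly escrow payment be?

$1,086.37

School district tax — $1,736.28/yr
Hazard insurance — $2,416.20/yr
Municipal property tax — $4,050.96 × 2 = $8,101.92/yr
Total annual escrow = $12,254.40
Monthly = $12,254.40 ÷ 12 = $1,021.20
Monthly shortage recovery: $782.04 / 12 = $65.17
New monthly escrow = $1,021.20 + $65.17 = $1,086.37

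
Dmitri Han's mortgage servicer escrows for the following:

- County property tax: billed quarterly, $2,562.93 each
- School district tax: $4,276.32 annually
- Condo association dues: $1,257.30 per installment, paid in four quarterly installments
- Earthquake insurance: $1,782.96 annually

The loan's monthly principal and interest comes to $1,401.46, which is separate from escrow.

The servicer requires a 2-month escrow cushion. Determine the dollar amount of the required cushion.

$3,556.70

County property tax: $2,562.93 × 4 = $10,251.72 per year
School district tax: $4,276.32 per year
Condo association dues: $1,257.30 × 4 = $5,029.20 per year
Earthquake insurance: $1,782.96 per year
Combined annual = $10,251.72 + $4,276.32 + $5,029.20 + $1,782.96 = $21,340.20
Monthly = $21,340.20 ÷ 12 = $1,778.35
Cushion = 2 × $1,778.35 = $3,556.70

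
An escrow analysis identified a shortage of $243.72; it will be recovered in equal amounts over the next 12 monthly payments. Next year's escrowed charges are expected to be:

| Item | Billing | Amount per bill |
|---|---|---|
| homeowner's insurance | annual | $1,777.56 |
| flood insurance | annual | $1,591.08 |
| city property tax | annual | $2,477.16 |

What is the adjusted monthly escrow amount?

$507.46

Homeowner's insurance: $1,777.56 annually
Flood insurance: $1,591.08 annually
City property tax: $2,477.16 annually
Combined annual = $1,777.56 + $1,591.08 + $2,477.16 = $5,845.80
Monthly escrow = $5,845.80 / 12 = $487.15
Shortage spread = $243.72 ÷ 12 = $20.31/mo
Adjusted monthly = $487.15 + $20.31 = $507.46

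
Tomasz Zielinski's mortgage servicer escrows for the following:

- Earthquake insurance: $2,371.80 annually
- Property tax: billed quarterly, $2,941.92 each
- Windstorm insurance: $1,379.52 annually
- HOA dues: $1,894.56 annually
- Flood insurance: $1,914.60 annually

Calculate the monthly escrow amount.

Earthquake insurance = $2,371.80 annually
Property tax = $2,941.92 × 4 = $11,767.68 annually
Windstorm insurance = $1,379.52 annually
HOA dues = $1,894.56 annually
Flood insurance = $1,914.60 annually
Annual escrow total = $2,371.80 + $11,767.68 + $1,379.52 + $1,894.56 + $1,914.60 = $19,328.16
Monthly = $19,328.16 ÷ 12 = $1,610.68

$1,610.68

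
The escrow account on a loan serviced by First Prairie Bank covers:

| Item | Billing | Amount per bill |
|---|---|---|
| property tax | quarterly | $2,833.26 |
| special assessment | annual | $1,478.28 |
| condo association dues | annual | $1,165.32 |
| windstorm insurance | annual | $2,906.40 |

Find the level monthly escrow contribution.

Property tax = $2,833.26 × 4 = $11,333.04 annually
Special assessment = $1,478.28 annually
Condo association dues = $1,165.32 annually
Windstorm insurance = $2,906.40 annually
Annual escrow total = $11,333.04 + $1,478.28 + $1,165.32 + $2,906.40 = $16,883.04
Per month = $16,883.04 / 12 = $1,406.92

$1,406.92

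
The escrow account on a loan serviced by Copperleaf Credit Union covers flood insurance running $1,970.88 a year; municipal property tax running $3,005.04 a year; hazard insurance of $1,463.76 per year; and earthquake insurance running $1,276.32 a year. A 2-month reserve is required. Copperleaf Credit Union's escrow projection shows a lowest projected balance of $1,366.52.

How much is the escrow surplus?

$80.52

Flood insurance = $1,970.88
Municipal property tax = $3,005.04
Hazard insurance = $1,463.76
Earthquake insurance = $1,276.32
Combined annual = $1,970.88 + $3,005.04 + $1,463.76 + $1,276.32 = $7,716.00
Monthly = $7,716.00 ÷ 12 = $643.00
Required cushion = 2 × $643.00 = $1,286.00
Excess over cushion: $1,366.52 − $1,286.00 = $80.52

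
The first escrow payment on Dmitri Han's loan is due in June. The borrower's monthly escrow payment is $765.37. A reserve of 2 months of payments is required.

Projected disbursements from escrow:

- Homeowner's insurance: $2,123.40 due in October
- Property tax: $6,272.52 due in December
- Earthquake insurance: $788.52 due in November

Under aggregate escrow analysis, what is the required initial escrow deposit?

$5,357.59

Cushion = 2 × $765.37 = $1,530.74
Trial balance (start $0, +$765.37 each month, − disbursements):
  Jun: +$765.37 → $765.37
  Jul: +$765.37 → $1,530.74
  Aug: +$765.37 → $2,296.11
  Sep: +$765.37 → $3,061.48
  Oct: +$765.37 − $2,123.40 → $1,703.45
  Nov: +$765.37 − $788.52 → $1,680.30
  Dec: +$765.37 − $6,272.52 → -$3,826.85
  Jan: +$765.37 → -$3,061.48
  Feb: +$765.37 → -$2,296.11
  Mar: +$765.37 → -$1,530.74
  Apr: +$765.37 → -$765.37
  May: +$765.37 → $0.00
Lowest trial balance = -$3,826.85 (Dec)
Initial deposit = cushion − low point = $1,530.74 − (-$3,826.85) = $5,357.59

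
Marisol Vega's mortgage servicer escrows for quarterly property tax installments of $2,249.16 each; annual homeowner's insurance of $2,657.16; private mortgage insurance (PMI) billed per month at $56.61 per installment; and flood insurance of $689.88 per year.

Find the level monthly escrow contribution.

$1,085.25

Property tax = $2,249.16 × 4 = $8,996.64 annually
Homeowner's insurance = $2,657.16 annually
Private mortgage insurance (PMI) = $56.61 × 12 = $679.32 annually
Flood insurance = $689.88 annually
Total per year = $8,996.64 + $2,657.16 + $679.32 + $689.88 = $13,023.00
Monthly escrow = $13,023.00 ÷ 12 = $1,085.25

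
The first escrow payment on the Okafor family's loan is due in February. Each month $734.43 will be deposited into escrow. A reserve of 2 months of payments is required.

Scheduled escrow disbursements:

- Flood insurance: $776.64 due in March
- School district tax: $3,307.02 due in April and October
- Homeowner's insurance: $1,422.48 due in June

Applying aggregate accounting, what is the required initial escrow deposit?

Cushion = 2 × $734.43 = $1,468.86
Trial balance (start $0, +$734.43 each month, − disbursements):
  Feb: +$734.43 → $734.43
  Mar: +$734.43 − $776.64 → $692.22
  Apr: +$734.43 − $3,307.02 → -$1,880.37
  May: +$734.43 → -$1,145.94
  Jun: +$734.43 − $1,422.48 → -$1,833.99
  Jul: +$734.43 → -$1,099.56
  Aug: +$734.43 → -$365.13
  Sep: +$734.43 → $369.30
  Oct: +$734.43 − $3,307.02 → -$2,203.29
  Nov: +$734.43 → -$1,468.86
  Dec: +$734.43 → -$734.43
  Jan: +$734.43 → $0.00
Lowest trial balance = -$2,203.29 (Oct)
Initial deposit = cushion − low point = $1,468.86 − (-$2,203.29) = $3,672.15

$3,672.15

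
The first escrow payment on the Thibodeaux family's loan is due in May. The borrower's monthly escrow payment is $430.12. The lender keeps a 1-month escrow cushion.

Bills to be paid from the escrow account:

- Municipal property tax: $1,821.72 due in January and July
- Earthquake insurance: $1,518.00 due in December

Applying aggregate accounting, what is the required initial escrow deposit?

Cushion = 1 × $430.12 = $430.12
Trial balance (start $0, +$430.12 each month, − disbursements):
  May: +$430.12 → $430.12
  Jun: +$430.12 → $860.24
  Jul: +$430.12 − $1,821.72 → -$531.36
  Aug: +$430.12 → -$101.24
  Sep: +$430.12 → $328.88
  Oct: +$430.12 → $759.00
  Nov: +$430.12 → $1,189.12
  Dec: +$430.12 − $1,518.00 → $101.24
  Jan: +$430.12 − $1,821.72 → -$1,290.36
  Feb: +$430.12 → -$860.24
  Mar: +$430.12 → -$430.12
  Apr: +$430.12 → $0.00
Lowest trial balance = -$1,290.36 (Jan)
Initial deposit = cushion − low point = $430.12 − (-$1,290.36) = $1,720.48

$1,720.48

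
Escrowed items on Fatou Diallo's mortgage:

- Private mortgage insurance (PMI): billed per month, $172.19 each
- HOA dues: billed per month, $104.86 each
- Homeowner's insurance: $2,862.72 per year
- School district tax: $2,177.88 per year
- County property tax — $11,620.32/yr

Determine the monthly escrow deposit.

Private mortgage insurance (PMI): $172.19 × 12 = $2,066.28
HOA dues: $104.86 × 12 = $1,258.32
Homeowner's insurance: $2,862.72
School district tax: $2,177.88
County property tax: $11,620.32
Total per year = $2,066.28 + $1,258.32 + $2,862.72 + $2,177.88 + $11,620.32 = $19,985.52
Base monthly escrow = $19,985.52 / 12 = $1,665.46

$1,665.46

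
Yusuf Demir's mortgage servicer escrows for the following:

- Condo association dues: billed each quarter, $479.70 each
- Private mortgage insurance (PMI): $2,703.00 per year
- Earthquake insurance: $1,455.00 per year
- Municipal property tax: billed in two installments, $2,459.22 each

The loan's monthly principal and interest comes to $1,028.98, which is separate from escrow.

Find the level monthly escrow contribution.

Condo association dues: $479.70 × 4 = $1,918.80 annually
Private mortgage insurance (PMI): $2,703.00 annually
Earthquake insurance: $1,455.00 annually
Municipal property tax: $2,459.22 × 2 = $4,918.44 annually
Annual escrow total = $1,918.80 + $2,703.00 + $1,455.00 + $4,918.44 = $10,995.24
Monthly = $10,995.24 ÷ 12 = $916.27

$916.27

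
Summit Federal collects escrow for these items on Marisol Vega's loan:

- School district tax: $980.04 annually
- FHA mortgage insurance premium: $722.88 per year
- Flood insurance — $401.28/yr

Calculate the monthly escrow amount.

$175.35

School district tax: $980.04 annually
FHA mortgage insurance premium: $722.88 annually
Flood insurance: $401.28 annually
Annual escrow total = $2,104.20
Base monthly escrow = $2,104.20 ÷ 12 = $175.35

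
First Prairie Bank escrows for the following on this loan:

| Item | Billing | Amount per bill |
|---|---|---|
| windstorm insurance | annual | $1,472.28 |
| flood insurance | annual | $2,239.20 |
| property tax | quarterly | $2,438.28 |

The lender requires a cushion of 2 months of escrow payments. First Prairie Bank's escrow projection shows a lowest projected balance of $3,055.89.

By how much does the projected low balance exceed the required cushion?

$811.79

Windstorm insurance = $1,472.28 annually
Flood insurance = $2,239.20 annually
Property tax = $2,438.28 × 4 = $9,753.12 annually
Total annual escrow = $1,472.28 + $2,239.20 + $9,753.12 = $13,464.60
Per month = $13,464.60 / 12 = $1,122.05
Cushion = 2 × $1,122.05 = $2,244.10
Surplus = $3,055.89 − $2,244.10 = $811.79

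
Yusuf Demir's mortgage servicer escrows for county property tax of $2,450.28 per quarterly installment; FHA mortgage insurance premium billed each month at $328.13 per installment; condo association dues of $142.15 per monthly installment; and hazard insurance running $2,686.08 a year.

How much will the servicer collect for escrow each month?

County property tax = $2,450.28 × 4 = $9,801.12/yr
FHA mortgage insurance premium = $328.13 × 12 = $3,937.56/yr
Condo association dues = $142.15 × 12 = $1,705.80/yr
Hazard insurance = $2,686.08/yr
Yearly total = $9,801.12 + $3,937.56 + $1,705.80 + $2,686.08 = $18,130.56
Base monthly escrow = $18,130.56 / 12 = $1,510.88

$1,510.88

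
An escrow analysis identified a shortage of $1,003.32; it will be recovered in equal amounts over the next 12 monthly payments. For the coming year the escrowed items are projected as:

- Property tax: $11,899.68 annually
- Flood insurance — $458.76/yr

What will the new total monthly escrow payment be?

$1,113.48

Property tax = $11,899.68 annually
Flood insurance = $458.76 annually
Combined annual = $11,899.68 + $458.76 = $12,358.44
Monthly escrow = $12,358.44 / 12 = $1,029.87
Shortage spread = $1,003.32 / 12 = $83.61/mo
New monthly escrow = $1,029.87 + $83.61 = $1,113.48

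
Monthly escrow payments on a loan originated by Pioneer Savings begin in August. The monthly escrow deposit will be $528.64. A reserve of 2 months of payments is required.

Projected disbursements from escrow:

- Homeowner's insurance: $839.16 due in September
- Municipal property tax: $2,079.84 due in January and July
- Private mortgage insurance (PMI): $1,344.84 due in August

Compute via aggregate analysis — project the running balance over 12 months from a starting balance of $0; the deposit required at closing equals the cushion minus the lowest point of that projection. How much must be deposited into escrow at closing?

$2,184.00

Cushion = 2 × $528.64 = $1,057.28
Trial balance (start $0, +$528.64 each month, − disbursements):
  Aug: +$528.64 − $1,344.84 → -$816.20
  Sep: +$528.64 − $839.16 → -$1,126.72
  Oct: +$528.64 → -$598.08
  Nov: +$528.64 → -$69.44
  Dec: +$528.64 → $459.20
  Jan: +$528.64 − $2,079.84 → -$1,092.00
  Feb: +$528.64 → -$563.36
  Mar: +$528.64 → -$34.72
  Apr: +$528.64 → $493.92
  May: +$528.64 → $1,022.56
  Jun: +$528.64 → $1,551.20
  Jul: +$528.64 − $2,079.84 → $0.00
Lowest trial balance = -$1,126.72 (Sep)
Initial deposit = cushion − low point = $1,057.28 − (-$1,126.72) = $2,184.00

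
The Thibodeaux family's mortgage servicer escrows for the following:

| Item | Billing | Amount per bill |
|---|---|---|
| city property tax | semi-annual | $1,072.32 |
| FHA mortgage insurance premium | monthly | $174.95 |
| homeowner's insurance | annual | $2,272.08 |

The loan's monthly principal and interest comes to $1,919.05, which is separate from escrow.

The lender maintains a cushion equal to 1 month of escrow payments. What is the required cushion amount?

City property tax = $1,072.32 × 2 = $2,144.64 annually
FHA mortgage insurance premium = $174.95 × 12 = $2,099.40 annually
Homeowner's insurance = $2,272.08 annually
Yearly total = $2,144.64 + $2,099.40 + $2,272.08 = $6,516.12
Monthly = $6,516.12 / 12 = $543.01
Required cushion = 1 × $543.01 = $543.01

$543.01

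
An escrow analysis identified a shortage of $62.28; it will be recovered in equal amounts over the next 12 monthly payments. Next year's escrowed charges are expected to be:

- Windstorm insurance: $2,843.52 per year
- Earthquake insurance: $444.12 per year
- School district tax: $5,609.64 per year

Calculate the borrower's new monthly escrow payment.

Windstorm insurance = $2,843.52 annually
Earthquake insurance = $444.12 annually
School district tax = $5,609.64 annually
Combined annual = $2,843.52 + $444.12 + $5,609.64 = $8,897.28
Base monthly escrow = $8,897.28 / 12 = $741.44
Monthly shortage recovery: $62.28 ÷ 12 = $5.19
Adjusted monthly = $741.44 + $5.19 = $746.63

$746.63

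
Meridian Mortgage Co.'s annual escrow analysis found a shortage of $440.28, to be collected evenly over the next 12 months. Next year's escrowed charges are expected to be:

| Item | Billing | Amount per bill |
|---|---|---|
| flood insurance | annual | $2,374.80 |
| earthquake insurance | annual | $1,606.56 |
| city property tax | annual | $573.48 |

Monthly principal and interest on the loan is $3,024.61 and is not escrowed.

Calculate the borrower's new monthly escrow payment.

Flood insurance = $2,374.80/yr
Earthquake insurance = $1,606.56/yr
City property tax = $573.48/yr
Combined annual = $2,374.80 + $1,606.56 + $573.48 = $4,554.84
Monthly = $4,554.84 / 12 = $379.57
Shortage spread = $440.28 ÷ 12 = $36.69/mo
New monthly escrow = $379.57 + $36.69 = $416.26

$416.26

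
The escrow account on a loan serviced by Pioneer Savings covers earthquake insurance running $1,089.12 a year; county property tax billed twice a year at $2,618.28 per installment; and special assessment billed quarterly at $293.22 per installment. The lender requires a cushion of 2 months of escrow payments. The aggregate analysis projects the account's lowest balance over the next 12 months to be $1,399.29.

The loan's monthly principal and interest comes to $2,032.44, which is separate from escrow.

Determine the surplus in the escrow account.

Earthquake insurance — $1,089.12 annually
County property tax — $2,618.28 × 2 = $5,236.56 annually
Special assessment — $293.22 × 4 = $1,172.88 annually
Combined annual = $1,089.12 + $5,236.56 + $1,172.88 = $7,498.56
Monthly escrow = $7,498.56 ÷ 12 = $624.88
Required reserve = 2 × $624.88 = $1,249.76
Surplus = $1,399.29 − $1,249.76 = $149.53

$149.53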